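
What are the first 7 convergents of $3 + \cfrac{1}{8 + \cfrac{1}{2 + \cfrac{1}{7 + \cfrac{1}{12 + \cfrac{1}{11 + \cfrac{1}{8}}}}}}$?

Using the convergent recurrence p_i = a_i*p_{i-1} + p_{i-2}, q_i = a_i*q_{i-1} + q_{i-2} with p_{-2}=0, p_{-1}=1, q_{-2}=1, q_{-1}=0:
  i=0: a_0=3, p_0 = 3*1 + 0 = 3, q_0 = 3*0 + 1 = 1.
  i=1: a_1=8, p_1 = 8*3 + 1 = 25, q_1 = 8*1 + 0 = 8.
  i=2: a_2=2, p_2 = 2*25 + 3 = 53, q_2 = 2*8 + 1 = 17.
  i=3: a_3=7, p_3 = 7*53 + 25 = 396, q_3 = 7*17 + 8 = 127.
  i=4: a_4=12, p_4 = 12*396 + 53 = 4805, q_4 = 12*127 + 17 = 1541.
  i=5: a_5=11, p_5 = 11*4805 + 396 = 53251, q_5 = 11*1541 + 127 = 17078.
  i=6: a_6=8, p_6 = 8*53251 + 4805 = 430813, q_6 = 8*17078 + 1541 = 138165.

3/1, 25/8, 53/17, 396/127, 4805/1541, 53251/17078, 430813/138165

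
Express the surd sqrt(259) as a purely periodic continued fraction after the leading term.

Write x_i = (sqrt(259) + m_i)/d_i with (m_0, d_0) = (0, 1). a_0 = floor(sqrt(259)) = 16, since 16^2 = 256 <= 259 < 289 = 17^2.
Iterate m_{i+1} = d_i*a_i - m_i, d_{i+1} = (259 - m_{i+1}^2)/d_i, a_{i+1} = floor((a_0 + m_{i+1})/d_{i+1}):
  m_1 = 1*16 - 0 = 16, d_1 = (259 - 16^2)/1 = 3/1 = 3, a_1 = floor((16 + 16)/3) = 10.
  m_2 = 3*10 - 16 = 14, d_2 = (259 - 14^2)/3 = 63/3 = 21, a_2 = floor((16 + 14)/21) = 1.
  m_3 = 21*1 - 14 = 7, d_3 = (259 - 7^2)/21 = 210/21 = 10, a_3 = floor((16 + 7)/10) = 2.
  m_4 = 10*2 - 7 = 13, d_4 = (259 - 13^2)/10 = 90/10 = 9, a_4 = floor((16 + 13)/9) = 3.
  m_5 = 9*3 - 13 = 14, d_5 = (259 - 14^2)/9 = 63/9 = 7, a_5 = floor((16 + 14)/7) = 4.
  m_6 = 7*4 - 14 = 14, d_6 = (259 - 14^2)/7 = 63/7 = 9, a_6 = floor((16 + 14)/9) = 3.
  m_7 = 9*3 - 14 = 13, d_7 = (259 - 13^2)/9 = 90/9 = 10, a_7 = floor((16 + 13)/10) = 2.
  m_8 = 10*2 - 13 = 7, d_8 = (259 - 7^2)/10 = 210/10 = 21, a_8 = floor((16 + 7)/21) = 1.
  m_9 = 21*1 - 7 = 14, d_9 = (259 - 14^2)/21 = 63/21 = 3, a_9 = floor((16 + 14)/3) = 10.
  m_10 = 3*10 - 14 = 16, d_10 = (259 - 16^2)/3 = 3/3 = 1, a_10 = floor((16 + 16)/1) = 32.
  m_11 = 1*32 - 16 = 16, d_11 = (259 - 16^2)/1 = 3/1 = 3: (m_11, d_11) = (m_1, d_1) = (16, 3), so from here the quotients repeat a_1, ..., a_10; the period length is 10.
Hence the expansion of sqrt(259) is a_0 = 16 followed by the repeating block 10, 1, 2, 3, 4, 3, 2, 1, 10, 32 (period 10).

[16; (10, 1, 2, 3, 4, 3, 2, 1, 10, 32)]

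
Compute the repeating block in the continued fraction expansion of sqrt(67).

[8; (5, 2, 1, 1, 7, 1, 1, 2, 5, 16)]

Write x_i = (sqrt(67) + m_i)/d_i with (m_0, d_0) = (0, 1). a_0 = floor(sqrt(67)) = 8, since 8^2 = 64 <= 67 < 81 = 9^2.
Iterate m_{i+1} = d_i*a_i - m_i, d_{i+1} = (67 - m_{i+1}^2)/d_i, a_{i+1} = floor((a_0 + m_{i+1})/d_{i+1}):
  m_1 = 1*8 - 0 = 8, d_1 = (67 - 8^2)/1 = 3/1 = 3, a_1 = floor((8 + 8)/3) = 5.
  m_2 = 3*5 - 8 = 7, d_2 = (67 - 7^2)/3 = 18/3 = 6, a_2 = floor((8 + 7)/6) = 2.
  m_3 = 6*2 - 7 = 5, d_3 = (67 - 5^2)/6 = 42/6 = 7, a_3 = floor((8 + 5)/7) = 1.
  m_4 = 7*1 - 5 = 2, d_4 = (67 - 2^2)/7 = 63/7 = 9, a_4 = floor((8 + 2)/9) = 1.
  m_5 = 9*1 - 2 = 7, d_5 = (67 - 7^2)/9 = 18/9 = 2, a_5 = floor((8 + 7)/2) = 7.
  m_6 = 2*7 - 7 = 7, d_6 = (67 - 7^2)/2 = 18/2 = 9, a_6 = floor((8 + 7)/9) = 1.
  m_7 = 9*1 - 7 = 2, d_7 = (67 - 2^2)/9 = 63/9 = 7, a_7 = floor((8 + 2)/7) = 1.
  m_8 = 7*1 - 2 = 5, d_8 = (67 - 5^2)/7 = 42/7 = 6, a_8 = floor((8 + 5)/6) = 2.
  m_9 = 6*2 - 5 = 7, d_9 = (67 - 7^2)/6 = 18/6 = 3, a_9 = floor((8 + 7)/3) = 5.
  m_10 = 3*5 - 7 = 8, d_10 = (67 - 8^2)/3 = 3/3 = 1, a_10 = floor((8 + 8)/1) = 16.
  m_11 = 1*16 - 8 = 8, d_11 = (67 - 8^2)/1 = 3/1 = 3: (m_11, d_11) = (m_1, d_1) = (8, 3), so from here the quotients repeat a_1, ..., a_10; the period length is 10.
Hence the expansion of sqrt(67) is a_0 = 8 followed by the repeating block 5, 2, 1, 1, 7, 1, 1, 2, 5, 16 (period 10).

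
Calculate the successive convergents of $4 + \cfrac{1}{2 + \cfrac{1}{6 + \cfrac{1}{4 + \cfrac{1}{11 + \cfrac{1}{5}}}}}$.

4/1, 9/2, 58/13, 241/54, 2709/607, 13786/3089

Using the convergent recurrence p_i = a_i*p_{i-1} + p_{i-2}, q_i = a_i*q_{i-1} + q_{i-2} with p_{-2}=0, p_{-1}=1, q_{-2}=1, q_{-1}=0:
  i=0: a_0=4, p_0 = 4*1 + 0 = 4, q_0 = 4*0 + 1 = 1.
  i=1: a_1=2, p_1 = 2*4 + 1 = 9, q_1 = 2*1 + 0 = 2.
  i=2: a_2=6, p_2 = 6*9 + 4 = 58, q_2 = 6*2 + 1 = 13.
  i=3: a_3=4, p_3 = 4*58 + 9 = 241, q_3 = 4*13 + 2 = 54.
  i=4: a_4=11, p_4 = 11*241 + 58 = 2709, q_4 = 11*54 + 13 = 607.
  i=5: a_5=5, p_5 = 5*2709 + 241 = 13786, q_5 = 5*607 + 54 = 3089.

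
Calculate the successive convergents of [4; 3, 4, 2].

Using the convergent recurrence p_i = a_i*p_{i-1} + p_{i-2}, q_i = a_i*q_{i-1} + q_{i-2} with p_{-2}=0, p_{-1}=1, q_{-2}=1, q_{-1}=0:
  i=0: a_0=4, p_0 = 4*1 + 0 = 4, q_0 = 4*0 + 1 = 1.
  i=1: a_1=3, p_1 = 3*4 + 1 = 13, q_1 = 3*1 + 0 = 3.
  i=2: a_2=4, p_2 = 4*13 + 4 = 56, q_2 = 4*3 + 1 = 13.
  i=3: a_3=2, p_3 = 2*56 + 13 = 125, q_3 = 2*13 + 3 = 29.

4/1, 13/3, 56/13, 125/29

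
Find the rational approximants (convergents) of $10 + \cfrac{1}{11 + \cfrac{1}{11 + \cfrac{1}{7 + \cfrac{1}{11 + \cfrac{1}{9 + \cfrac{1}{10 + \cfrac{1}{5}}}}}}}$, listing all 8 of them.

Using the convergent recurrence p_i = a_i*p_{i-1} + p_{i-2}, q_i = a_i*q_{i-1} + q_{i-2} with p_{-2}=0, p_{-1}=1, q_{-2}=1, q_{-1}=0:
  i=0: a_0=10, p_0 = 10*1 + 0 = 10, q_0 = 10*0 + 1 = 1.
  i=1: a_1=11, p_1 = 11*10 + 1 = 111, q_1 = 11*1 + 0 = 11.
  i=2: a_2=11, p_2 = 11*111 + 10 = 1231, q_2 = 11*11 + 1 = 122.
  i=3: a_3=7, p_3 = 7*1231 + 111 = 8728, q_3 = 7*122 + 11 = 865.
  i=4: a_4=11, p_4 = 11*8728 + 1231 = 97239, q_4 = 11*865 + 122 = 9637.
  i=5: a_5=9, p_5 = 9*97239 + 8728 = 883879, q_5 = 9*9637 + 865 = 87598.
  i=6: a_6=10, p_6 = 10*883879 + 97239 = 8936029, q_6 = 10*87598 + 9637 = 885617.
  i=7: a_7=5, p_7 = 5*8936029 + 883879 = 45564024, q_7 = 5*885617 + 87598 = 4515683.

10/1, 111/11, 1231/122, 8728/865, 97239/9637, 883879/87598, 8936029/885617, 45564024/4515683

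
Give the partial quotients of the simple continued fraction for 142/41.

Run the Euclidean algorithm on 142 and 41; the successive quotients are the partial quotients a_0, a_1, ... (each step inverts the fractional part left over by the previous one):
  142 = 3*41 + 19, so a_0 = 3.
  41 = 2*19 + 3, so a_1 = 2.
  19 = 6*3 + 1, so a_2 = 6.
  3 = 3*1 + 0, so a_3 = 3.
The remainder reaches 0 after 4 divisions, so the expansion has 4 partial quotients, read off in order.

[3; 2, 6, 3]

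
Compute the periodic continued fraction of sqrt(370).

[19; (4, 4, 38)]

Write x_i = (sqrt(370) + m_i)/d_i with (m_0, d_0) = (0, 1). a_0 = floor(sqrt(370)) = 19, since 19^2 = 361 <= 370 < 400 = 20^2.
Iterate m_{i+1} = d_i*a_i - m_i, d_{i+1} = (370 - m_{i+1}^2)/d_i, a_{i+1} = floor((a_0 + m_{i+1})/d_{i+1}):
  m_1 = 1*19 - 0 = 19, d_1 = (370 - 19^2)/1 = 9/1 = 9, a_1 = floor((19 + 19)/9) = 4.
  m_2 = 9*4 - 19 = 17, d_2 = (370 - 17^2)/9 = 81/9 = 9, a_2 = floor((19 + 17)/9) = 4.
  m_3 = 9*4 - 17 = 19, d_3 = (370 - 19^2)/9 = 9/9 = 1, a_3 = floor((19 + 19)/1) = 38.
  m_4 = 1*38 - 19 = 19, d_4 = (370 - 19^2)/1 = 9/1 = 9: (m_4, d_4) = (m_1, d_1) = (19, 9), so from here the quotients repeat a_1, ..., a_3; the period length is 3.
Hence the expansion of sqrt(370) is a_0 = 19 followed by the repeating block 4, 4, 38 (period 3).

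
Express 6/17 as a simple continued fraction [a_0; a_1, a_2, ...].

Run the Euclidean algorithm on 6 and 17; the successive quotients are the partial quotients a_0, a_1, ... (each step inverts the fractional part left over by the previous one):
  6 = 0*17 + 6, so a_0 = 0.
  17 = 2*6 + 5, so a_1 = 2.
  6 = 1*5 + 1, so a_2 = 1.
  5 = 5*1 + 0, so a_3 = 5.
The remainder reaches 0 after 4 divisions, so the expansion has 4 partial quotients, read off in order.

[0; 2, 1, 5]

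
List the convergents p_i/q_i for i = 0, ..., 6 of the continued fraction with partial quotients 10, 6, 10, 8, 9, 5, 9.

Using the convergent recurrence p_i = a_i*p_{i-1} + p_{i-2}, q_i = a_i*q_{i-1} + q_{i-2} with p_{-2}=0, p_{-1}=1, q_{-2}=1, q_{-1}=0:
  i=0: a_0=10, p_0 = 10*1 + 0 = 10, q_0 = 10*0 + 1 = 1.
  i=1: a_1=6, p_1 = 6*10 + 1 = 61, q_1 = 6*1 + 0 = 6.
  i=2: a_2=10, p_2 = 10*61 + 10 = 620, q_2 = 10*6 + 1 = 61.
  i=3: a_3=8, p_3 = 8*620 + 61 = 5021, q_3 = 8*61 + 6 = 494.
  i=4: a_4=9, p_4 = 9*5021 + 620 = 45809, q_4 = 9*494 + 61 = 4507.
  i=5: a_5=5, p_5 = 5*45809 + 5021 = 234066, q_5 = 5*4507 + 494 = 23029.
  i=6: a_6=9, p_6 = 9*234066 + 45809 = 2152403, q_6 = 9*23029 + 4507 = 211768.

10/1, 61/6, 620/61, 5021/494, 45809/4507, 234066/23029, 2152403/211768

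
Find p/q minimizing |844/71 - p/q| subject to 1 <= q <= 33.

Expand x = 844/71 as a continued fraction with the Euclidean algorithm:
  844 = 11*71 + 63, so a_0 = 11.
  71 = 1*63 + 8, so a_1 = 1.
  63 = 7*8 + 7, so a_2 = 7.
  8 = 1*7 + 1, so a_3 = 1.
  7 = 7*1 + 0, so a_4 = 7.
so x = [11; 1, 7, 1, 7].
Convergents (p_i = a_i*p_{i-1} + p_{i-2}, q_i = a_i*q_{i-1} + q_{i-2} with p_{-2}=0, p_{-1}=1, q_{-2}=1, q_{-1}=0), until the denominator exceeds 33:
  i=0: a_0=11, p_0 = 11*1 + 0 = 11, q_0 = 11*0 + 1 = 1.
  i=1: a_1=1, p_1 = 1*11 + 1 = 12, q_1 = 1*1 + 0 = 1.
  i=2: a_2=7, p_2 = 7*12 + 11 = 95, q_2 = 7*1 + 1 = 8.
  i=3: a_3=1, p_3 = 1*95 + 12 = 107, q_3 = 1*8 + 1 = 9.
  i=4: a_4=7, p_4 = 7*107 + 95 = 844, q_4 = 7*9 + 8 = 71.
q_4 = 71 > 33, so the last convergent with denominator <= 33 is p_3/q_3 = 107/9.
The closest fraction with denominator <= 33 is either p_3/q_3 or the intermediate fraction (k*p_3 + p_2)/(k*q_3 + q_2) with the largest k >= 1 whose denominator stays <= 33; these approach x as k grows, and every other convergent or intermediate fraction in range is farther away.
Largest k: floor((33 - q_2)/q_3) = floor((33 - 8)/9) = 2.
That gives (2*107 + 95)/(2*9 + 8) = 309/26.
Compare the errors: |x - 107/9| = |844*9 - 107*71|/(71*9) = 1/639, and |x - 309/26| = |844*26 - 309*71|/(71*26) = 5/1846.
Cross-multiplying, 1*1846 = 1846 < 3195 = 5*639, so 1/639 is smaller: the convergent 107/9 is closer to x than 309/26.

107/9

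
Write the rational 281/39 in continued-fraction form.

Run the Euclidean algorithm on 281 and 39; the successive quotients are the partial quotients a_0, a_1, ... (each step inverts the fractional part left over by the previous one):
  281 = 7*39 + 8, so a_0 = 7.
  39 = 4*8 + 7, so a_1 = 4.
  8 = 1*7 + 1, so a_2 = 1.
  7 = 7*1 + 0, so a_3 = 7.
The remainder reaches 0 after 4 divisions, so the expansion has 4 partial quotients, read off in order.

[7; 4, 1, 7]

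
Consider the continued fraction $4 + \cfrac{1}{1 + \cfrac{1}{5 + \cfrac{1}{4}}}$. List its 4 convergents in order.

4/1, 5/1, 29/6, 121/25

Using the convergent recurrence p_i = a_i*p_{i-1} + p_{i-2}, q_i = a_i*q_{i-1} + q_{i-2} with p_{-2}=0, p_{-1}=1, q_{-2}=1, q_{-1}=0:
  i=0: a_0=4, p_0 = 4*1 + 0 = 4, q_0 = 4*0 + 1 = 1.
  i=1: a_1=1, p_1 = 1*4 + 1 = 5, q_1 = 1*1 + 0 = 1.
  i=2: a_2=5, p_2 = 5*5 + 4 = 29, q_2 = 5*1 + 1 = 6.
  i=3: a_3=4, p_3 = 4*29 + 5 = 121, q_3 = 4*6 + 1 = 25.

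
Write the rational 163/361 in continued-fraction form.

Run the Euclidean algorithm on 163 and 361; the successive quotients are the partial quotients a_0, a_1, ... (each step inverts the fractional part left over by the previous one):
  163 = 0*361 + 163, so a_0 = 0.
  361 = 2*163 + 35, so a_1 = 2.
  163 = 4*35 + 23, so a_2 = 4.
  35 = 1*23 + 12, so a_3 = 1.
  23 = 1*12 + 11, so a_4 = 1.
  12 = 1*11 + 1, so a_5 = 1.
  11 = 11*1 + 0, so a_6 = 11.
The remainder reaches 0 after 7 divisions, so the expansion has 7 partial quotients, read off in order.

[0; 2, 4, 1, 1, 1, 11]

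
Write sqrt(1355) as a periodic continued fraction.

[36; (1, 4, 3, 1, 2, 14, 2, 1, 3, 4, 1, 72)]

Write x_i = (sqrt(1355) + m_i)/d_i with (m_0, d_0) = (0, 1). a_0 = floor(sqrt(1355)) = 36, since 36^2 = 1296 <= 1355 < 1369 = 37^2.
Iterate m_{i+1} = d_i*a_i - m_i, d_{i+1} = (1355 - m_{i+1}^2)/d_i, a_{i+1} = floor((a_0 + m_{i+1})/d_{i+1}):
  m_1 = 1*36 - 0 = 36, d_1 = (1355 - 36^2)/1 = 59/1 = 59, a_1 = floor((36 + 36)/59) = 1.
  m_2 = 59*1 - 36 = 23, d_2 = (1355 - 23^2)/59 = 826/59 = 14, a_2 = floor((36 + 23)/14) = 4.
  m_3 = 14*4 - 23 = 33, d_3 = (1355 - 33^2)/14 = 266/14 = 19, a_3 = floor((36 + 33)/19) = 3.
  m_4 = 19*3 - 33 = 24, d_4 = (1355 - 24^2)/19 = 779/19 = 41, a_4 = floor((36 + 24)/41) = 1.
  m_5 = 41*1 - 24 = 17, d_5 = (1355 - 17^2)/41 = 1066/41 = 26, a_5 = floor((36 + 17)/26) = 2.
  m_6 = 26*2 - 17 = 35, d_6 = (1355 - 35^2)/26 = 130/26 = 5, a_6 = floor((36 + 35)/5) = 14.
  m_7 = 5*14 - 35 = 35, d_7 = (1355 - 35^2)/5 = 130/5 = 26, a_7 = floor((36 + 35)/26) = 2.
  m_8 = 26*2 - 35 = 17, d_8 = (1355 - 17^2)/26 = 1066/26 = 41, a_8 = floor((36 + 17)/41) = 1.
  m_9 = 41*1 - 17 = 24, d_9 = (1355 - 24^2)/41 = 779/41 = 19, a_9 = floor((36 + 24)/19) = 3.
  m_10 = 19*3 - 24 = 33, d_10 = (1355 - 33^2)/19 = 266/19 = 14, a_10 = floor((36 + 33)/14) = 4.
  m_11 = 14*4 - 33 = 23, d_11 = (1355 - 23^2)/14 = 826/14 = 59, a_11 = floor((36 + 23)/59) = 1.
  m_12 = 59*1 - 23 = 36, d_12 = (1355 - 36^2)/59 = 59/59 = 1, a_12 = floor((36 + 36)/1) = 72.
  m_13 = 1*72 - 36 = 36, d_13 = (1355 - 36^2)/1 = 59/1 = 59: (m_13, d_13) = (m_1, d_1) = (36, 59), so from here the quotients repeat a_1, ..., a_12; the period length is 12.
Hence the expansion of sqrt(1355) is a_0 = 36 followed by the repeating block 1, 4, 3, 1, 2, 14, 2, 1, 3, 4, 1, 72 (period 12).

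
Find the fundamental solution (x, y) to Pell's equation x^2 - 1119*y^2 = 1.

(x, y) = (31657255, 946364)

First expand sqrt(1119) as a continued fraction. With x_i = (sqrt(1119) + m_i)/d_i and (m_0, d_0) = (0, 1): a_0 = floor(sqrt(1119)) = 33, since 33^2 = 1089 <= 1119 < 1156 = 34^2.
Iterate m_{i+1} = d_i*a_i - m_i, d_{i+1} = (1119 - m_{i+1}^2)/d_i, a_{i+1} = floor((a_0 + m_{i+1})/d_{i+1}):
  m_1 = 1*33 - 0 = 33, d_1 = (1119 - 33^2)/1 = 30/1 = 30, a_1 = floor((33 + 33)/30) = 2.
  m_2 = 30*2 - 33 = 27, d_2 = (1119 - 27^2)/30 = 390/30 = 13, a_2 = floor((33 + 27)/13) = 4.
  m_3 = 13*4 - 27 = 25, d_3 = (1119 - 25^2)/13 = 494/13 = 38, a_3 = floor((33 + 25)/38) = 1.
  m_4 = 38*1 - 25 = 13, d_4 = (1119 - 13^2)/38 = 950/38 = 25, a_4 = floor((33 + 13)/25) = 1.
  m_5 = 25*1 - 13 = 12, d_5 = (1119 - 12^2)/25 = 975/25 = 39, a_5 = floor((33 + 12)/39) = 1.
  m_6 = 39*1 - 12 = 27, d_6 = (1119 - 27^2)/39 = 390/39 = 10, a_6 = floor((33 + 27)/10) = 6.
  m_7 = 10*6 - 27 = 33, d_7 = (1119 - 33^2)/10 = 30/10 = 3, a_7 = floor((33 + 33)/3) = 22.
  m_8 = 3*22 - 33 = 33, d_8 = (1119 - 33^2)/3 = 30/3 = 10, a_8 = floor((33 + 33)/10) = 6.
  m_9 = 10*6 - 33 = 27, d_9 = (1119 - 27^2)/10 = 390/10 = 39, a_9 = floor((33 + 27)/39) = 1.
  m_10 = 39*1 - 27 = 12, d_10 = (1119 - 12^2)/39 = 975/39 = 25, a_10 = floor((33 + 12)/25) = 1.
  m_11 = 25*1 - 12 = 13, d_11 = (1119 - 13^2)/25 = 950/25 = 38, a_11 = floor((33 + 13)/38) = 1.
  m_12 = 38*1 - 13 = 25, d_12 = (1119 - 25^2)/38 = 494/38 = 13, a_12 = floor((33 + 25)/13) = 4.
  m_13 = 13*4 - 25 = 27, d_13 = (1119 - 27^2)/13 = 390/13 = 30, a_13 = floor((33 + 27)/30) = 2.
  m_14 = 30*2 - 27 = 33, d_14 = (1119 - 33^2)/30 = 30/30 = 1, a_14 = floor((33 + 33)/1) = 66.
  m_15 = 1*66 - 33 = 33, d_15 = (1119 - 33^2)/1 = 30/1 = 30: (m_15, d_15) = (m_1, d_1) = (33, 30), so from here the quotients repeat a_1, ..., a_14; the period length is 14.
So sqrt(1119) = [33; (2, 4, 1, 1, 1, 6, 22, 6, 1, 1, 1, 4, 2, 66)] with period length k = 14.
k is even, so the fundamental solution of x^2 - 1119y^2 = 1 is (p_{k-1}, q_{k-1}) = (p_13, q_13); compute convergents through index 13.
Convergents (p_i = a_i*p_{i-1} + p_{i-2}, q_i = a_i*q_{i-1} + q_{i-2} with p_{-2}=0, p_{-1}=1, q_{-2}=1, q_{-1}=0):
  i=0: a_0=33, p_0 = 33*1 + 0 = 33, q_0 = 33*0 + 1 = 1.
  i=1: a_1=2, p_1 = 2*33 + 1 = 67, q_1 = 2*1 + 0 = 2.
  i=2: a_2=4, p_2 = 4*67 + 33 = 301, q_2 = 4*2 + 1 = 9.
  i=3: a_3=1, p_3 = 1*301 + 67 = 368, q_3 = 1*9 + 2 = 11.
  i=4: a_4=1, p_4 = 1*368 + 301 = 669, q_4 = 1*11 + 9 = 20.
  i=5: a_5=1, p_5 = 1*669 + 368 = 1037, q_5 = 1*20 + 11 = 31.
  i=6: a_6=6, p_6 = 6*1037 + 669 = 6891, q_6 = 6*31 + 20 = 206.
  i=7: a_7=22, p_7 = 22*6891 + 1037 = 152639, q_7 = 22*206 + 31 = 4563.
  i=8: a_8=6, p_8 = 6*152639 + 6891 = 922725, q_8 = 6*4563 + 206 = 27584.
  i=9: a_9=1, p_9 = 1*922725 + 152639 = 1075364, q_9 = 1*27584 + 4563 = 32147.
  i=10: a_10=1, p_10 = 1*1075364 + 922725 = 1998089, q_10 = 1*32147 + 27584 = 59731.
  i=11: a_11=1, p_11 = 1*1998089 + 1075364 = 3073453, q_11 = 1*59731 + 32147 = 91878.
  i=12: a_12=4, p_12 = 4*3073453 + 1998089 = 14291901, q_12 = 4*91878 + 59731 = 427243.
  i=13: a_13=2, p_13 = 2*14291901 + 3073453 = 31657255, q_13 = 2*427243 + 91878 = 946364.
Check: 31657255^2 - 1119*946364^2 = 1002181794135025 - 1002181794135024 = 1, so (x, y) = (31657255, 946364) solves the equation, and by the theorem it is the least positive solution.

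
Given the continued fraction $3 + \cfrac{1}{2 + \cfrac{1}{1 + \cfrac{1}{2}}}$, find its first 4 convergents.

Using the convergent recurrence p_i = a_i*p_{i-1} + p_{i-2}, q_i = a_i*q_{i-1} + q_{i-2} with p_{-2}=0, p_{-1}=1, q_{-2}=1, q_{-1}=0:
  i=0: a_0=3, p_0 = 3*1 + 0 = 3, q_0 = 3*0 + 1 = 1.
  i=1: a_1=2, p_1 = 2*3 + 1 = 7, q_1 = 2*1 + 0 = 2.
  i=2: a_2=1, p_2 = 1*7 + 3 = 10, q_2 = 1*2 + 1 = 3.
  i=3: a_3=2, p_3 = 2*10 + 7 = 27, q_3 = 2*3 + 2 = 8.

3/1, 7/2, 10/3, 27/8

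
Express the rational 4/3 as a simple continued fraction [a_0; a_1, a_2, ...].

Run the Euclidean algorithm on 4 and 3; the successive quotients are the partial quotients a_0, a_1, ... (each step inverts the fractional part left over by the previous one):
  4 = 1*3 + 1, so a_0 = 1.
  3 = 3*1 + 0, so a_1 = 3.
The remainder reaches 0 after 2 divisions, so the expansion has 2 partial quotients, read off in order.

[1; 3]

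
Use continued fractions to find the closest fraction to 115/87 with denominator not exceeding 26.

Expand x = 115/87 as a continued fraction with the Euclidean algorithm:
  115 = 1*87 + 28, so a_0 = 1.
  87 = 3*28 + 3, so a_1 = 3.
  28 = 9*3 + 1, so a_2 = 9.
  3 = 3*1 + 0, so a_3 = 3.
so x = [1; 3, 9, 3].
Convergents (p_i = a_i*p_{i-1} + p_{i-2}, q_i = a_i*q_{i-1} + q_{i-2} with p_{-2}=0, p_{-1}=1, q_{-2}=1, q_{-1}=0), until the denominator exceeds 26:
  i=0: a_0=1, p_0 = 1*1 + 0 = 1, q_0 = 1*0 + 1 = 1.
  i=1: a_1=3, p_1 = 3*1 + 1 = 4, q_1 = 3*1 + 0 = 3.
  i=2: a_2=9, p_2 = 9*4 + 1 = 37, q_2 = 9*3 + 1 = 28.
q_2 = 28 > 26, so the last convergent with denominator <= 26 is p_1/q_1 = 4/3.
The closest fraction with denominator <= 26 is either p_1/q_1 or the intermediate fraction (k*p_1 + p_0)/(k*q_1 + q_0) with the largest k >= 1 whose denominator stays <= 26; these approach x as k grows, and every other convergent or intermediate fraction in range is farther away.
Largest k: floor((26 - q_0)/q_1) = floor((26 - 1)/3) = 8.
That gives (8*4 + 1)/(8*3 + 1) = 33/25.
Compare the errors: |x - 4/3| = |115*3 - 4*87|/(87*3) = 3/261, and |x - 33/25| = |115*25 - 33*87|/(87*25) = 4/2175.
Cross-multiplying, 4*261 = 1044 < 6525 = 3*2175, so 4/2175 is smaller: the intermediate fraction 33/25 is closer to x than 4/3.

33/25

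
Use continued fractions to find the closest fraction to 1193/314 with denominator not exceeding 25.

19/5

Expand x = 1193/314 as a continued fraction with the Euclidean algorithm:
  1193 = 3*314 + 251, so a_0 = 3.
  314 = 1*251 + 63, so a_1 = 1.
  251 = 3*63 + 62, so a_2 = 3.
  63 = 1*62 + 1, so a_3 = 1.
  62 = 62*1 + 0, so a_4 = 62.
so x = [3; 1, 3, 1, 62].
Convergents (p_i = a_i*p_{i-1} + p_{i-2}, q_i = a_i*q_{i-1} + q_{i-2} with p_{-2}=0, p_{-1}=1, q_{-2}=1, q_{-1}=0), until the denominator exceeds 25:
  i=0: a_0=3, p_0 = 3*1 + 0 = 3, q_0 = 3*0 + 1 = 1.
  i=1: a_1=1, p_1 = 1*3 + 1 = 4, q_1 = 1*1 + 0 = 1.
  i=2: a_2=3, p_2 = 3*4 + 3 = 15, q_2 = 3*1 + 1 = 4.
  i=3: a_3=1, p_3 = 1*15 + 4 = 19, q_3 = 1*4 + 1 = 5.
  i=4: a_4=62, p_4 = 62*19 + 15 = 1193, q_4 = 62*5 + 4 = 314.
q_4 = 314 > 25, so the last convergent with denominator <= 25 is p_3/q_3 = 19/5.
The closest fraction with denominator <= 25 is either p_3/q_3 or the intermediate fraction (k*p_3 + p_2)/(k*q_3 + q_2) with the largest k >= 1 whose denominator stays <= 25; these approach x as k grows, and every other convergent or intermediate fraction in range is farther away.
Largest k: floor((25 - q_2)/q_3) = floor((25 - 4)/5) = 4.
That gives (4*19 + 15)/(4*5 + 4) = 91/24.
Compare the errors: |x - 19/5| = |1193*5 - 19*314|/(314*5) = 1/1570, and |x - 91/24| = |1193*24 - 91*314|/(314*24) = 58/7536.
Cross-multiplying, 1*7536 = 7536 < 91060 = 58*1570, so 1/1570 is smaller: the convergent 19/5 is closer to x than 91/24.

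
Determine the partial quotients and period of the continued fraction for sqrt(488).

Write x_i = (sqrt(488) + m_i)/d_i with (m_0, d_0) = (0, 1). a_0 = floor(sqrt(488)) = 22, since 22^2 = 484 <= 488 < 529 = 23^2.
Iterate m_{i+1} = d_i*a_i - m_i, d_{i+1} = (488 - m_{i+1}^2)/d_i, a_{i+1} = floor((a_0 + m_{i+1})/d_{i+1}):
  m_1 = 1*22 - 0 = 22, d_1 = (488 - 22^2)/1 = 4/1 = 4, a_1 = floor((22 + 22)/4) = 11.
  m_2 = 4*11 - 22 = 22, d_2 = (488 - 22^2)/4 = 4/4 = 1, a_2 = floor((22 + 22)/1) = 44.
  m_3 = 1*44 - 22 = 22, d_3 = (488 - 22^2)/1 = 4/1 = 4: (m_3, d_3) = (m_1, d_1) = (22, 4), so from here the quotients repeat a_1, a_2; the period length is 2.
Hence the expansion of sqrt(488) is a_0 = 22 followed by the repeating block 11, 44 (period 2).

[22; (11, 44)]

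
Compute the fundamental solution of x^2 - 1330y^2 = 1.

First expand sqrt(1330) as a continued fraction. With x_i = (sqrt(1330) + m_i)/d_i and (m_0, d_0) = (0, 1): a_0 = floor(sqrt(1330)) = 36, since 36^2 = 1296 <= 1330 < 1369 = 37^2.
Iterate m_{i+1} = d_i*a_i - m_i, d_{i+1} = (1330 - m_{i+1}^2)/d_i, a_{i+1} = floor((a_0 + m_{i+1})/d_{i+1}):
  m_1 = 1*36 - 0 = 36, d_1 = (1330 - 36^2)/1 = 34/1 = 34, a_1 = floor((36 + 36)/34) = 2.
  m_2 = 34*2 - 36 = 32, d_2 = (1330 - 32^2)/34 = 306/34 = 9, a_2 = floor((36 + 32)/9) = 7.
  m_3 = 9*7 - 32 = 31, d_3 = (1330 - 31^2)/9 = 369/9 = 41, a_3 = floor((36 + 31)/41) = 1.
  m_4 = 41*1 - 31 = 10, d_4 = (1330 - 10^2)/41 = 1230/41 = 30, a_4 = floor((36 + 10)/30) = 1.
  m_5 = 30*1 - 10 = 20, d_5 = (1330 - 20^2)/30 = 930/30 = 31, a_5 = floor((36 + 20)/31) = 1.
  m_6 = 31*1 - 20 = 11, d_6 = (1330 - 11^2)/31 = 1209/31 = 39, a_6 = floor((36 + 11)/39) = 1.
  m_7 = 39*1 - 11 = 28, d_7 = (1330 - 28^2)/39 = 546/39 = 14, a_7 = floor((36 + 28)/14) = 4.
  m_8 = 14*4 - 28 = 28, d_8 = (1330 - 28^2)/14 = 546/14 = 39, a_8 = floor((36 + 28)/39) = 1.
  m_9 = 39*1 - 28 = 11, d_9 = (1330 - 11^2)/39 = 1209/39 = 31, a_9 = floor((36 + 11)/31) = 1.
  m_10 = 31*1 - 11 = 20, d_10 = (1330 - 20^2)/31 = 930/31 = 30, a_10 = floor((36 + 20)/30) = 1.
  m_11 = 30*1 - 20 = 10, d_11 = (1330 - 10^2)/30 = 1230/30 = 41, a_11 = floor((36 + 10)/41) = 1.
  m_12 = 41*1 - 10 = 31, d_12 = (1330 - 31^2)/41 = 369/41 = 9, a_12 = floor((36 + 31)/9) = 7.
  m_13 = 9*7 - 31 = 32, d_13 = (1330 - 32^2)/9 = 306/9 = 34, a_13 = floor((36 + 32)/34) = 2.
  m_14 = 34*2 - 32 = 36, d_14 = (1330 - 36^2)/34 = 34/34 = 1, a_14 = floor((36 + 36)/1) = 72.
  m_15 = 1*72 - 36 = 36, d_15 = (1330 - 36^2)/1 = 34/1 = 34: (m_15, d_15) = (m_1, d_1) = (36, 34), so from here the quotients repeat a_1, ..., a_14; the period length is 14.
So sqrt(1330) = [36; (2, 7, 1, 1, 1, 1, 4, 1, 1, 1, 1, 7, 2, 72)] with period length k = 14.
k is even, so the fundamental solution of x^2 - 1330y^2 = 1 is (p_{k-1}, q_{k-1}) = (p_13, q_13); compute convergents through index 13.
Convergents (p_i = a_i*p_{i-1} + p_{i-2}, q_i = a_i*q_{i-1} + q_{i-2} with p_{-2}=0, p_{-1}=1, q_{-2}=1, q_{-1}=0):
  i=0: a_0=36, p_0 = 36*1 + 0 = 36, q_0 = 36*0 + 1 = 1.
  i=1: a_1=2, p_1 = 2*36 + 1 = 73, q_1 = 2*1 + 0 = 2.
  i=2: a_2=7, p_2 = 7*73 + 36 = 547, q_2 = 7*2 + 1 = 15.
  i=3: a_3=1, p_3 = 1*547 + 73 = 620, q_3 = 1*15 + 2 = 17.
  i=4: a_4=1, p_4 = 1*620 + 547 = 1167, q_4 = 1*17 + 15 = 32.
  i=5: a_5=1, p_5 = 1*1167 + 620 = 1787, q_5 = 1*32 + 17 = 49.
  i=6: a_6=1, p_6 = 1*1787 + 1167 = 2954, q_6 = 1*49 + 32 = 81.
  i=7: a_7=4, p_7 = 4*2954 + 1787 = 13603, q_7 = 4*81 + 49 = 373.
  i=8: a_8=1, p_8 = 1*13603 + 2954 = 16557, q_8 = 1*373 + 81 = 454.
  i=9: a_9=1, p_9 = 1*16557 + 13603 = 30160, q_9 = 1*454 + 373 = 827.
  i=10: a_10=1, p_10 = 1*30160 + 16557 = 46717, q_10 = 1*827 + 454 = 1281.
  i=11: a_11=1, p_11 = 1*46717 + 30160 = 76877, q_11 = 1*1281 + 827 = 2108.
  i=12: a_12=7, p_12 = 7*76877 + 46717 = 584856, q_12 = 7*2108 + 1281 = 16037.
  i=13: a_13=2, p_13 = 2*584856 + 76877 = 1246589, q_13 = 2*16037 + 2108 = 34182.
Check: 1246589^2 - 1330*34182^2 = 1553984134921 - 1553984134920 = 1, so (x, y) = (1246589, 34182) solves the equation, and by the theorem it is the least positive solution.

(x, y) = (1246589, 34182)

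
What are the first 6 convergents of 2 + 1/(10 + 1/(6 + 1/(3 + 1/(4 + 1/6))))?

2/1, 21/10, 128/61, 405/193, 1748/833, 10893/5191

Using the convergent recurrence p_i = a_i*p_{i-1} + p_{i-2}, q_i = a_i*q_{i-1} + q_{i-2} with p_{-2}=0, p_{-1}=1, q_{-2}=1, q_{-1}=0:
  i=0: a_0=2, p_0 = 2*1 + 0 = 2, q_0 = 2*0 + 1 = 1.
  i=1: a_1=10, p_1 = 10*2 + 1 = 21, q_1 = 10*1 + 0 = 10.
  i=2: a_2=6, p_2 = 6*21 + 2 = 128, q_2 = 6*10 + 1 = 61.
  i=3: a_3=3, p_3 = 3*128 + 21 = 405, q_3 = 3*61 + 10 = 193.
  i=4: a_4=4, p_4 = 4*405 + 128 = 1748, q_4 = 4*193 + 61 = 833.
  i=5: a_5=6, p_5 = 6*1748 + 405 = 10893, q_5 = 6*833 + 193 = 5191.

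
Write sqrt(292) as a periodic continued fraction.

Write x_i = (sqrt(292) + m_i)/d_i with (m_0, d_0) = (0, 1). a_0 = floor(sqrt(292)) = 17, since 17^2 = 289 <= 292 < 324 = 18^2.
Iterate m_{i+1} = d_i*a_i - m_i, d_{i+1} = (292 - m_{i+1}^2)/d_i, a_{i+1} = floor((a_0 + m_{i+1})/d_{i+1}):
  m_1 = 1*17 - 0 = 17, d_1 = (292 - 17^2)/1 = 3/1 = 3, a_1 = floor((17 + 17)/3) = 11.
  m_2 = 3*11 - 17 = 16, d_2 = (292 - 16^2)/3 = 36/3 = 12, a_2 = floor((17 + 16)/12) = 2.
  m_3 = 12*2 - 16 = 8, d_3 = (292 - 8^2)/12 = 228/12 = 19, a_3 = floor((17 + 8)/19) = 1.
  m_4 = 19*1 - 8 = 11, d_4 = (292 - 11^2)/19 = 171/19 = 9, a_4 = floor((17 + 11)/9) = 3.
  m_5 = 9*3 - 11 = 16, d_5 = (292 - 16^2)/9 = 36/9 = 4, a_5 = floor((17 + 16)/4) = 8.
  m_6 = 4*8 - 16 = 16, d_6 = (292 - 16^2)/4 = 36/4 = 9, a_6 = floor((17 + 16)/9) = 3.
  m_7 = 9*3 - 16 = 11, d_7 = (292 - 11^2)/9 = 171/9 = 19, a_7 = floor((17 + 11)/19) = 1.
  m_8 = 19*1 - 11 = 8, d_8 = (292 - 8^2)/19 = 228/19 = 12, a_8 = floor((17 + 8)/12) = 2.
  m_9 = 12*2 - 8 = 16, d_9 = (292 - 16^2)/12 = 36/12 = 3, a_9 = floor((17 + 16)/3) = 11.
  m_10 = 3*11 - 16 = 17, d_10 = (292 - 17^2)/3 = 3/3 = 1, a_10 = floor((17 + 17)/1) = 34.
  m_11 = 1*34 - 17 = 17, d_11 = (292 - 17^2)/1 = 3/1 = 3: (m_11, d_11) = (m_1, d_1) = (17, 3), so from here the quotients repeat a_1, ..., a_10; the period length is 10.
Hence the expansion of sqrt(292) is a_0 = 17 followed by the repeating block 11, 2, 1, 3, 8, 3, 1, 2, 11, 34 (period 10).

[17; (11, 2, 1, 3, 8, 3, 1, 2, 11, 34)]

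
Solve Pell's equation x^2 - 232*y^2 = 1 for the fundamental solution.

First expand sqrt(232) as a continued fraction. With x_i = (sqrt(232) + m_i)/d_i and (m_0, d_0) = (0, 1): a_0 = floor(sqrt(232)) = 15, since 15^2 = 225 <= 232 < 256 = 16^2.
Iterate m_{i+1} = d_i*a_i - m_i, d_{i+1} = (232 - m_{i+1}^2)/d_i, a_{i+1} = floor((a_0 + m_{i+1})/d_{i+1}):
  m_1 = 1*15 - 0 = 15, d_1 = (232 - 15^2)/1 = 7/1 = 7, a_1 = floor((15 + 15)/7) = 4.
  m_2 = 7*4 - 15 = 13, d_2 = (232 - 13^2)/7 = 63/7 = 9, a_2 = floor((15 + 13)/9) = 3.
  m_3 = 9*3 - 13 = 14, d_3 = (232 - 14^2)/9 = 36/9 = 4, a_3 = floor((15 + 14)/4) = 7.
  m_4 = 4*7 - 14 = 14, d_4 = (232 - 14^2)/4 = 36/4 = 9, a_4 = floor((15 + 14)/9) = 3.
  m_5 = 9*3 - 14 = 13, d_5 = (232 - 13^2)/9 = 63/9 = 7, a_5 = floor((15 + 13)/7) = 4.
  m_6 = 7*4 - 13 = 15, d_6 = (232 - 15^2)/7 = 7/7 = 1, a_6 = floor((15 + 15)/1) = 30.
  m_7 = 1*30 - 15 = 15, d_7 = (232 - 15^2)/1 = 7/1 = 7: (m_7, d_7) = (m_1, d_1) = (15, 7), so from here the quotients repeat a_1, ..., a_6; the period length is 6.
So sqrt(232) = [15; (4, 3, 7, 3, 4, 30)] with period length k = 6.
k is even, so the fundamental solution of x^2 - 232y^2 = 1 is (p_{k-1}, q_{k-1}) = (p_5, q_5); compute convergents through index 5.
Convergents (p_i = a_i*p_{i-1} + p_{i-2}, q_i = a_i*q_{i-1} + q_{i-2} with p_{-2}=0, p_{-1}=1, q_{-2}=1, q_{-1}=0):
  i=0: a_0=15, p_0 = 15*1 + 0 = 15, q_0 = 15*0 + 1 = 1.
  i=1: a_1=4, p_1 = 4*15 + 1 = 61, q_1 = 4*1 + 0 = 4.
  i=2: a_2=3, p_2 = 3*61 + 15 = 198, q_2 = 3*4 + 1 = 13.
  i=3: a_3=7, p_3 = 7*198 + 61 = 1447, q_3 = 7*13 + 4 = 95.
  i=4: a_4=3, p_4 = 3*1447 + 198 = 4539, q_4 = 3*95 + 13 = 298.
  i=5: a_5=4, p_5 = 4*4539 + 1447 = 19603, q_5 = 4*298 + 95 = 1287.
Check: 19603^2 - 232*1287^2 = 384277609 - 384277608 = 1, so (x, y) = (19603, 1287) solves the equation, and by the theorem it is the least positive solution.

(x, y) = (19603, 1287)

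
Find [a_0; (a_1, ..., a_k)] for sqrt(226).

Write x_i = (sqrt(226) + m_i)/d_i with (m_0, d_0) = (0, 1). a_0 = floor(sqrt(226)) = 15, since 15^2 = 225 <= 226 < 256 = 16^2.
Iterate m_{i+1} = d_i*a_i - m_i, d_{i+1} = (226 - m_{i+1}^2)/d_i, a_{i+1} = floor((a_0 + m_{i+1})/d_{i+1}):
  m_1 = 1*15 - 0 = 15, d_1 = (226 - 15^2)/1 = 1/1 = 1, a_1 = floor((15 + 15)/1) = 30.
  m_2 = 1*30 - 15 = 15, d_2 = (226 - 15^2)/1 = 1/1 = 1: (m_2, d_2) = (m_1, d_1) = (15, 1), so from here the quotient a_1 repeats; the period length is 1.
Hence the expansion of sqrt(226) is a_0 = 15 followed by the repeating block 30 (period 1).

[15; (30)]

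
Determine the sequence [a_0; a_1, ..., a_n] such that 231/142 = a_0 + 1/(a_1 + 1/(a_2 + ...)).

Run the Euclidean algorithm on 231 and 142; the successive quotients are the partial quotients a_0, a_1, ... (each step inverts the fractional part left over by the previous one):
  231 = 1*142 + 89, so a_0 = 1.
  142 = 1*89 + 53, so a_1 = 1.
  89 = 1*53 + 36, so a_2 = 1.
  53 = 1*36 + 17, so a_3 = 1.
  36 = 2*17 + 2, so a_4 = 2.
  17 = 8*2 + 1, so a_5 = 8.
  2 = 2*1 + 0, so a_6 = 2.
The remainder reaches 0 after 7 divisions, so the expansion has 7 partial quotients, read off in order.

[1; 1, 1, 1, 2, 8, 2]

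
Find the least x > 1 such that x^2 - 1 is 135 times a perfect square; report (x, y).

(x, y) = (244, 21)

First expand sqrt(135) as a continued fraction. With x_i = (sqrt(135) + m_i)/d_i and (m_0, d_0) = (0, 1): a_0 = floor(sqrt(135)) = 11, since 11^2 = 121 <= 135 < 144 = 12^2.
Iterate m_{i+1} = d_i*a_i - m_i, d_{i+1} = (135 - m_{i+1}^2)/d_i, a_{i+1} = floor((a_0 + m_{i+1})/d_{i+1}):
  m_1 = 1*11 - 0 = 11, d_1 = (135 - 11^2)/1 = 14/1 = 14, a_1 = floor((11 + 11)/14) = 1.
  m_2 = 14*1 - 11 = 3, d_2 = (135 - 3^2)/14 = 126/14 = 9, a_2 = floor((11 + 3)/9) = 1.
  m_3 = 9*1 - 3 = 6, d_3 = (135 - 6^2)/9 = 99/9 = 11, a_3 = floor((11 + 6)/11) = 1.
  m_4 = 11*1 - 6 = 5, d_4 = (135 - 5^2)/11 = 110/11 = 10, a_4 = floor((11 + 5)/10) = 1.
  m_5 = 10*1 - 5 = 5, d_5 = (135 - 5^2)/10 = 110/10 = 11, a_5 = floor((11 + 5)/11) = 1.
  m_6 = 11*1 - 5 = 6, d_6 = (135 - 6^2)/11 = 99/11 = 9, a_6 = floor((11 + 6)/9) = 1.
  m_7 = 9*1 - 6 = 3, d_7 = (135 - 3^2)/9 = 126/9 = 14, a_7 = floor((11 + 3)/14) = 1.
  m_8 = 14*1 - 3 = 11, d_8 = (135 - 11^2)/14 = 14/14 = 1, a_8 = floor((11 + 11)/1) = 22.
  m_9 = 1*22 - 11 = 11, d_9 = (135 - 11^2)/1 = 14/1 = 14: (m_9, d_9) = (m_1, d_1) = (11, 14), so from here the quotients repeat a_1, ..., a_8; the period length is 8.
So sqrt(135) = [11; (1, 1, 1, 1, 1, 1, 1, 22)] with period length k = 8.
k is even, so the fundamental solution of x^2 - 135y^2 = 1 is (p_{k-1}, q_{k-1}) = (p_7, q_7); compute convergents through index 7.
Convergents (p_i = a_i*p_{i-1} + p_{i-2}, q_i = a_i*q_{i-1} + q_{i-2} with p_{-2}=0, p_{-1}=1, q_{-2}=1, q_{-1}=0):
  i=0: a_0=11, p_0 = 11*1 + 0 = 11, q_0 = 11*0 + 1 = 1.
  i=1: a_1=1, p_1 = 1*11 + 1 = 12, q_1 = 1*1 + 0 = 1.
  i=2: a_2=1, p_2 = 1*12 + 11 = 23, q_2 = 1*1 + 1 = 2.
  i=3: a_3=1, p_3 = 1*23 + 12 = 35, q_3 = 1*2 + 1 = 3.
  i=4: a_4=1, p_4 = 1*35 + 23 = 58, q_4 = 1*3 + 2 = 5.
  i=5: a_5=1, p_5 = 1*58 + 35 = 93, q_5 = 1*5 + 3 = 8.
  i=6: a_6=1, p_6 = 1*93 + 58 = 151, q_6 = 1*8 + 5 = 13.
  i=7: a_7=1, p_7 = 1*151 + 93 = 244, q_7 = 1*13 + 8 = 21.
Check: 244^2 - 135*21^2 = 59536 - 59535 = 1, so (x, y) = (244, 21) solves the equation, and by the theorem it is the least positive solution.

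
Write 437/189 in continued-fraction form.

[2; 3, 4, 1, 11]

Run the Euclidean algorithm on 437 and 189; the successive quotients are the partial quotients a_0, a_1, ... (each step inverts the fractional part left over by the previous one):
  437 = 2*189 + 59, so a_0 = 2.
  189 = 3*59 + 12, so a_1 = 3.
  59 = 4*12 + 11, so a_2 = 4.
  12 = 1*11 + 1, so a_3 = 1.
  11 = 11*1 + 0, so a_4 = 11.
The remainder reaches 0 after 5 divisions, so the expansion has 5 partial quotients, read off in order.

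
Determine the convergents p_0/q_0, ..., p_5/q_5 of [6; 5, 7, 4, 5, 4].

6/1, 31/5, 223/36, 923/149, 4838/781, 20275/3273

Using the convergent recurrence p_i = a_i*p_{i-1} + p_{i-2}, q_i = a_i*q_{i-1} + q_{i-2} with p_{-2}=0, p_{-1}=1, q_{-2}=1, q_{-1}=0:
  i=0: a_0=6, p_0 = 6*1 + 0 = 6, q_0 = 6*0 + 1 = 1.
  i=1: a_1=5, p_1 = 5*6 + 1 = 31, q_1 = 5*1 + 0 = 5.
  i=2: a_2=7, p_2 = 7*31 + 6 = 223, q_2 = 7*5 + 1 = 36.
  i=3: a_3=4, p_3 = 4*223 + 31 = 923, q_3 = 4*36 + 5 = 149.
  i=4: a_4=5, p_4 = 5*923 + 223 = 4838, q_4 = 5*149 + 36 = 781.
  i=5: a_5=4, p_5 = 4*4838 + 923 = 20275, q_5 = 4*781 + 149 = 3273.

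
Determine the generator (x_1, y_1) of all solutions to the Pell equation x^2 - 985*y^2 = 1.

First expand sqrt(985) as a continued fraction. With x_i = (sqrt(985) + m_i)/d_i and (m_0, d_0) = (0, 1): a_0 = floor(sqrt(985)) = 31, since 31^2 = 961 <= 985 < 1024 = 32^2.
Iterate m_{i+1} = d_i*a_i - m_i, d_{i+1} = (985 - m_{i+1}^2)/d_i, a_{i+1} = floor((a_0 + m_{i+1})/d_{i+1}):
  m_1 = 1*31 - 0 = 31, d_1 = (985 - 31^2)/1 = 24/1 = 24, a_1 = floor((31 + 31)/24) = 2.
  m_2 = 24*2 - 31 = 17, d_2 = (985 - 17^2)/24 = 696/24 = 29, a_2 = floor((31 + 17)/29) = 1.
  m_3 = 29*1 - 17 = 12, d_3 = (985 - 12^2)/29 = 841/29 = 29, a_3 = floor((31 + 12)/29) = 1.
  m_4 = 29*1 - 12 = 17, d_4 = (985 - 17^2)/29 = 696/29 = 24, a_4 = floor((31 + 17)/24) = 2.
  m_5 = 24*2 - 17 = 31, d_5 = (985 - 31^2)/24 = 24/24 = 1, a_5 = floor((31 + 31)/1) = 62.
  m_6 = 1*62 - 31 = 31, d_6 = (985 - 31^2)/1 = 24/1 = 24: (m_6, d_6) = (m_1, d_1) = (31, 24), so from here the quotients repeat a_1, ..., a_5; the period length is 5.
So sqrt(985) = [31; (2, 1, 1, 2, 62)] with period length k = 5.
k is odd, so (p_{k-1}, q_{k-1}) only solves x^2 - 985y^2 = -1 and the fundamental solution of x^2 - 985y^2 = 1 is (p_{2k-1}, q_{2k-1}) = (p_9, q_9); compute convergents through index 9, running through the period twice.
Convergents (p_i = a_i*p_{i-1} + p_{i-2}, q_i = a_i*q_{i-1} + q_{i-2} with p_{-2}=0, p_{-1}=1, q_{-2}=1, q_{-1}=0):
  i=0: a_0=31, p_0 = 31*1 + 0 = 31, q_0 = 31*0 + 1 = 1.
  i=1: a_1=2, p_1 = 2*31 + 1 = 63, q_1 = 2*1 + 0 = 2.
  i=2: a_2=1, p_2 = 1*63 + 31 = 94, q_2 = 1*2 + 1 = 3.
  i=3: a_3=1, p_3 = 1*94 + 63 = 157, q_3 = 1*3 + 2 = 5.
  i=4: a_4=2, p_4 = 2*157 + 94 = 408, q_4 = 2*5 + 3 = 13.
  i=5: a_5=62, p_5 = 62*408 + 157 = 25453, q_5 = 62*13 + 5 = 811.
  i=6: a_6=2, p_6 = 2*25453 + 408 = 51314, q_6 = 2*811 + 13 = 1635.
  i=7: a_7=1, p_7 = 1*51314 + 25453 = 76767, q_7 = 1*1635 + 811 = 2446.
  i=8: a_8=1, p_8 = 1*76767 + 51314 = 128081, q_8 = 1*2446 + 1635 = 4081.
  i=9: a_9=2, p_9 = 2*128081 + 76767 = 332929, q_9 = 2*4081 + 2446 = 10608.
Indeed p_4^2 - 985*q_4^2 = 166464 - 166465 = -1, not +1.
Check: 332929^2 - 985*10608^2 = 110841719041 - 110841719040 = 1, so (x, y) = (332929, 10608) solves the equation, and by the theorem it is the least positive solution.

(x, y) = (332929, 10608)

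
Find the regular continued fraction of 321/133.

[2; 2, 2, 2, 1, 1, 4]

Run the Euclidean algorithm on 321 and 133; the successive quotients are the partial quotients a_0, a_1, ... (each step inverts the fractional part left over by the previous one):
  321 = 2*133 + 55, so a_0 = 2.
  133 = 2*55 + 23, so a_1 = 2.
  55 = 2*23 + 9, so a_2 = 2.
  23 = 2*9 + 5, so a_3 = 2.
  9 = 1*5 + 4, so a_4 = 1.
  5 = 1*4 + 1, so a_5 = 1.
  4 = 4*1 + 0, so a_6 = 4.
The remainder reaches 0 after 7 divisions, so the expansion has 7 partial quotients, read off in order.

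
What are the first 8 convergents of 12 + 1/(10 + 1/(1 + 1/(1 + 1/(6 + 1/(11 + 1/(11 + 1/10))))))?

12/1, 121/10, 133/11, 254/21, 1657/137, 18481/1528, 204948/16945, 2067961/170978

Using the convergent recurrence p_i = a_i*p_{i-1} + p_{i-2}, q_i = a_i*q_{i-1} + q_{i-2} with p_{-2}=0, p_{-1}=1, q_{-2}=1, q_{-1}=0:
  i=0: a_0=12, p_0 = 12*1 + 0 = 12, q_0 = 12*0 + 1 = 1.
  i=1: a_1=10, p_1 = 10*12 + 1 = 121, q_1 = 10*1 + 0 = 10.
  i=2: a_2=1, p_2 = 1*121 + 12 = 133, q_2 = 1*10 + 1 = 11.
  i=3: a_3=1, p_3 = 1*133 + 121 = 254, q_3 = 1*11 + 10 = 21.
  i=4: a_4=6, p_4 = 6*254 + 133 = 1657, q_4 = 6*21 + 11 = 137.
  i=5: a_5=11, p_5 = 11*1657 + 254 = 18481, q_5 = 11*137 + 21 = 1528.
  i=6: a_6=11, p_6 = 11*18481 + 1657 = 204948, q_6 = 11*1528 + 137 = 16945.
  i=7: a_7=10, p_7 = 10*204948 + 18481 = 2067961, q_7 = 10*16945 + 1528 = 170978.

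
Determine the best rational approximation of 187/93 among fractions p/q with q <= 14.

2/1

Expand x = 187/93 as a continued fraction with the Euclidean algorithm:
  187 = 2*93 + 1, so a_0 = 2.
  93 = 93*1 + 0, so a_1 = 93.
so x = [2; 93].
Convergents (p_i = a_i*p_{i-1} + p_{i-2}, q_i = a_i*q_{i-1} + q_{i-2} with p_{-2}=0, p_{-1}=1, q_{-2}=1, q_{-1}=0), until the denominator exceeds 14:
  i=0: a_0=2, p_0 = 2*1 + 0 = 2, q_0 = 2*0 + 1 = 1.
  i=1: a_1=93, p_1 = 93*2 + 1 = 187, q_1 = 93*1 + 0 = 93.
q_1 = 93 > 14, so the last convergent with denominator <= 14 is p_0/q_0 = 2/1.
The closest fraction with denominator <= 14 is either p_0/q_0 or the intermediate fraction (k*p_0 + p_{-1})/(k*q_0 + q_{-1}) with the largest k >= 1 whose denominator stays <= 14; these approach x as k grows, and every other convergent or intermediate fraction in range is farther away.
Largest k: floor((14 - q_{-1})/q_0) = floor((14 - 0)/1) = 14 (using the seeds p_{-1} = 1, q_{-1} = 0).
That gives (14*2 + 1)/(14*1 + 0) = 29/14.
Compare the errors: |x - 2/1| = |187*1 - 2*93|/(93*1) = 1/93, and |x - 29/14| = |187*14 - 29*93|/(93*14) = 79/1302.
Cross-multiplying, 1*1302 = 1302 < 7347 = 79*93, so 1/93 is smaller: the convergent 2/1 is closer to x than 29/14.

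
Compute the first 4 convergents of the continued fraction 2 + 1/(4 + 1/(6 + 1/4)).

2/1, 9/4, 56/25, 233/104

Using the convergent recurrence p_i = a_i*p_{i-1} + p_{i-2}, q_i = a_i*q_{i-1} + q_{i-2} with p_{-2}=0, p_{-1}=1, q_{-2}=1, q_{-1}=0:
  i=0: a_0=2, p_0 = 2*1 + 0 = 2, q_0 = 2*0 + 1 = 1.
  i=1: a_1=4, p_1 = 4*2 + 1 = 9, q_1 = 4*1 + 0 = 4.
  i=2: a_2=6, p_2 = 6*9 + 2 = 56, q_2 = 6*4 + 1 = 25.
  i=3: a_3=4, p_3 = 4*56 + 9 = 233, q_3 = 4*25 + 4 = 104.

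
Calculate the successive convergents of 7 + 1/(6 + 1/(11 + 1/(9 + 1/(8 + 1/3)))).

Using the convergent recurrence p_i = a_i*p_{i-1} + p_{i-2}, q_i = a_i*q_{i-1} + q_{i-2} with p_{-2}=0, p_{-1}=1, q_{-2}=1, q_{-1}=0:
  i=0: a_0=7, p_0 = 7*1 + 0 = 7, q_0 = 7*0 + 1 = 1.
  i=1: a_1=6, p_1 = 6*7 + 1 = 43, q_1 = 6*1 + 0 = 6.
  i=2: a_2=11, p_2 = 11*43 + 7 = 480, q_2 = 11*6 + 1 = 67.
  i=3: a_3=9, p_3 = 9*480 + 43 = 4363, q_3 = 9*67 + 6 = 609.
  i=4: a_4=8, p_4 = 8*4363 + 480 = 35384, q_4 = 8*609 + 67 = 4939.
  i=5: a_5=3, p_5 = 3*35384 + 4363 = 110515, q_5 = 3*4939 + 609 = 15426.

7/1, 43/6, 480/67, 4363/609, 35384/4939, 110515/15426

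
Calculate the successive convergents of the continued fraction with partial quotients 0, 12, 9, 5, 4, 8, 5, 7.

0/1, 1/12, 9/109, 46/557, 193/2337, 1590/19253, 8143/98602, 58591/709467

Using the convergent recurrence p_i = a_i*p_{i-1} + p_{i-2}, q_i = a_i*q_{i-1} + q_{i-2} with p_{-2}=0, p_{-1}=1, q_{-2}=1, q_{-1}=0:
  i=0: a_0=0, p_0 = 0*1 + 0 = 0, q_0 = 0*0 + 1 = 1.
  i=1: a_1=12, p_1 = 12*0 + 1 = 1, q_1 = 12*1 + 0 = 12.
  i=2: a_2=9, p_2 = 9*1 + 0 = 9, q_2 = 9*12 + 1 = 109.
  i=3: a_3=5, p_3 = 5*9 + 1 = 46, q_3 = 5*109 + 12 = 557.
  i=4: a_4=4, p_4 = 4*46 + 9 = 193, q_4 = 4*557 + 109 = 2337.
  i=5: a_5=8, p_5 = 8*193 + 46 = 1590, q_5 = 8*2337 + 557 = 19253.
  i=6: a_6=5, p_6 = 5*1590 + 193 = 8143, q_6 = 5*19253 + 2337 = 98602.
  i=7: a_7=7, p_7 = 7*8143 + 1590 = 58591, q_7 = 7*98602 + 19253 = 709467.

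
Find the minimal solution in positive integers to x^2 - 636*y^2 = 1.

(x, y) = (3505951, 139020)

First expand sqrt(636) as a continued fraction. With x_i = (sqrt(636) + m_i)/d_i and (m_0, d_0) = (0, 1): a_0 = floor(sqrt(636)) = 25, since 25^2 = 625 <= 636 < 676 = 26^2.
Iterate m_{i+1} = d_i*a_i - m_i, d_{i+1} = (636 - m_{i+1}^2)/d_i, a_{i+1} = floor((a_0 + m_{i+1})/d_{i+1}):
  m_1 = 1*25 - 0 = 25, d_1 = (636 - 25^2)/1 = 11/1 = 11, a_1 = floor((25 + 25)/11) = 4.
  m_2 = 11*4 - 25 = 19, d_2 = (636 - 19^2)/11 = 275/11 = 25, a_2 = floor((25 + 19)/25) = 1.
  m_3 = 25*1 - 19 = 6, d_3 = (636 - 6^2)/25 = 600/25 = 24, a_3 = floor((25 + 6)/24) = 1.
  m_4 = 24*1 - 6 = 18, d_4 = (636 - 18^2)/24 = 312/24 = 13, a_4 = floor((25 + 18)/13) = 3.
  m_5 = 13*3 - 18 = 21, d_5 = (636 - 21^2)/13 = 195/13 = 15, a_5 = floor((25 + 21)/15) = 3.
  m_6 = 15*3 - 21 = 24, d_6 = (636 - 24^2)/15 = 60/15 = 4, a_6 = floor((25 + 24)/4) = 12.
  m_7 = 4*12 - 24 = 24, d_7 = (636 - 24^2)/4 = 60/4 = 15, a_7 = floor((25 + 24)/15) = 3.
  m_8 = 15*3 - 24 = 21, d_8 = (636 - 21^2)/15 = 195/15 = 13, a_8 = floor((25 + 21)/13) = 3.
  m_9 = 13*3 - 21 = 18, d_9 = (636 - 18^2)/13 = 312/13 = 24, a_9 = floor((25 + 18)/24) = 1.
  m_10 = 24*1 - 18 = 6, d_10 = (636 - 6^2)/24 = 600/24 = 25, a_10 = floor((25 + 6)/25) = 1.
  m_11 = 25*1 - 6 = 19, d_11 = (636 - 19^2)/25 = 275/25 = 11, a_11 = floor((25 + 19)/11) = 4.
  m_12 = 11*4 - 19 = 25, d_12 = (636 - 25^2)/11 = 11/11 = 1, a_12 = floor((25 + 25)/1) = 50.
  m_13 = 1*50 - 25 = 25, d_13 = (636 - 25^2)/1 = 11/1 = 11: (m_13, d_13) = (m_1, d_1) = (25, 11), so from here the quotients repeat a_1, ..., a_12; the period length is 12.
So sqrt(636) = [25; (4, 1, 1, 3, 3, 12, 3, 3, 1, 1, 4, 50)] with period length k = 12.
k is even, so the fundamental solution of x^2 - 636y^2 = 1 is (p_{k-1}, q_{k-1}) = (p_11, q_11); compute convergents through index 11.
Convergents (p_i = a_i*p_{i-1} + p_{i-2}, q_i = a_i*q_{i-1} + q_{i-2} with p_{-2}=0, p_{-1}=1, q_{-2}=1, q_{-1}=0):
  i=0: a_0=25, p_0 = 25*1 + 0 = 25, q_0 = 25*0 + 1 = 1.
  i=1: a_1=4, p_1 = 4*25 + 1 = 101, q_1 = 4*1 + 0 = 4.
  i=2: a_2=1, p_2 = 1*101 + 25 = 126, q_2 = 1*4 + 1 = 5.
  i=3: a_3=1, p_3 = 1*126 + 101 = 227, q_3 = 1*5 + 4 = 9.
  i=4: a_4=3, p_4 = 3*227 + 126 = 807, q_4 = 3*9 + 5 = 32.
  i=5: a_5=3, p_5 = 3*807 + 227 = 2648, q_5 = 3*32 + 9 = 105.
  i=6: a_6=12, p_6 = 12*2648 + 807 = 32583, q_6 = 12*105 + 32 = 1292.
  i=7: a_7=3, p_7 = 3*32583 + 2648 = 100397, q_7 = 3*1292 + 105 = 3981.
  i=8: a_8=3, p_8 = 3*100397 + 32583 = 333774, q_8 = 3*3981 + 1292 = 13235.
  i=9: a_9=1, p_9 = 1*333774 + 100397 = 434171, q_9 = 1*13235 + 3981 = 17216.
  i=10: a_10=1, p_10 = 1*434171 + 333774 = 767945, q_10 = 1*17216 + 13235 = 30451.
  i=11: a_11=4, p_11 = 4*767945 + 434171 = 3505951, q_11 = 4*30451 + 17216 = 139020.
Check: 3505951^2 - 636*139020^2 = 12291692414401 - 12291692414400 = 1, so (x, y) = (3505951, 139020) solves the equation, and by the theorem it is the least positive solution.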